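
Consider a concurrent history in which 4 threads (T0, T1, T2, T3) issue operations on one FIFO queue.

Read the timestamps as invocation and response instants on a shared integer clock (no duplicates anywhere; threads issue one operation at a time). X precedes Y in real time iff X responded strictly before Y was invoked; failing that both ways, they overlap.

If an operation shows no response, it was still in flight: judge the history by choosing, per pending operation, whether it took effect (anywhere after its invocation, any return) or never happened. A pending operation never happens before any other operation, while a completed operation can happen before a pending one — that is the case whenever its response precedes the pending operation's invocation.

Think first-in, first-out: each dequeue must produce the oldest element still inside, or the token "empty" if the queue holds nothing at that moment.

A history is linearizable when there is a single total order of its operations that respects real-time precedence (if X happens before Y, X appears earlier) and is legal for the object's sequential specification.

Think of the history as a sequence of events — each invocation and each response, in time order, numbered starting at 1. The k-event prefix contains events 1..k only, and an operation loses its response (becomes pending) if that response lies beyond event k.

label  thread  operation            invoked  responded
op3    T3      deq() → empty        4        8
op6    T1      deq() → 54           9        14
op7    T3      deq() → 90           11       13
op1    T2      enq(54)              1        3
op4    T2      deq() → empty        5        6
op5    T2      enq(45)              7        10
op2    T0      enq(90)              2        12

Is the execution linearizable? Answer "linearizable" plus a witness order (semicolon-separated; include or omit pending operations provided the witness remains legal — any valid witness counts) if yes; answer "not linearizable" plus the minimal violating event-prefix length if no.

not linearizable — minimal violating prefix: 8 events

prefix check: 1..7 passes, 1..8 fails once op3's time-8 response joins
all 2 real-time-respecting orders fail — 3 completed FIFO queue operations, no legal replay
no completion choice of the 2 pending operations (op2, op5) rescues it — every subset was tried
e.g. op1, op3, op4 (pending dropped): illegal at step 2, since op3 deq() → empty cannot apply there
e.g. op1, op4, op3 (pending dropped): illegal at step 2, since op4 deq() → empty cannot apply there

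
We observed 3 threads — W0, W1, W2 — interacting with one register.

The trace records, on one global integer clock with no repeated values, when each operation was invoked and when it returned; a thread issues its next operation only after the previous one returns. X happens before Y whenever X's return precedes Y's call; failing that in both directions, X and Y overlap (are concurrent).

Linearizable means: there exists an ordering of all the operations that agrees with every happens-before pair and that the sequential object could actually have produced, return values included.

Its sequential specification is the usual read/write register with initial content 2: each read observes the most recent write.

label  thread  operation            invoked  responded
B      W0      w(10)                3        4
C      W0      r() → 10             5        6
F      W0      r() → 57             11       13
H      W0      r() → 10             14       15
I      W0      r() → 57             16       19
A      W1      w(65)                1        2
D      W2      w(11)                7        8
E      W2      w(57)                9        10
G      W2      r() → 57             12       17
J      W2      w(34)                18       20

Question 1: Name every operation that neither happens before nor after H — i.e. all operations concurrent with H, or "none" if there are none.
Answer: G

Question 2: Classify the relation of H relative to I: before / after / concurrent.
Answer: before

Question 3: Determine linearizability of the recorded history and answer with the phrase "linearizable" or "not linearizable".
not linearizable

prefix check: 1..14 passes, 1..15 fails once H's time-15 response joins
the sole real-time-consistent order of 7 completed operations fails the register replay
no escape via the 1 pending operation (G): every completion choice fails
sample order A, B, C, D, E, F, H (pending dropped) stalls at step 7 — H r() → 10 has no legal effect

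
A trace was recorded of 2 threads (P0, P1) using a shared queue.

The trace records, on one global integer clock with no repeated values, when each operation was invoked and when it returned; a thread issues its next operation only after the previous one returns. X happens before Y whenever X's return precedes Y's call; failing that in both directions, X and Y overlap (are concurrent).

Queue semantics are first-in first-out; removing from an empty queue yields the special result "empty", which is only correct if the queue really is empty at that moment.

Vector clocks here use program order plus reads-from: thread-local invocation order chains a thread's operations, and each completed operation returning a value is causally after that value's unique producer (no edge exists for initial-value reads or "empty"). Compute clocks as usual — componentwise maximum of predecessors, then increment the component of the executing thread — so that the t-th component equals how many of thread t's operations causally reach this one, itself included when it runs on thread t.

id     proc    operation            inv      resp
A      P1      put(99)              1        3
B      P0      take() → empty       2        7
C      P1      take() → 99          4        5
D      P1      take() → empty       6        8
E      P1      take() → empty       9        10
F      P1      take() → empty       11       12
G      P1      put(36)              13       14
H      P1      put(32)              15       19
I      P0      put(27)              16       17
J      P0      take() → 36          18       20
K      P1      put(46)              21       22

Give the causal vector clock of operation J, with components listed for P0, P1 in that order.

A, invoked 1, has no incoming edges; only P1's bump applies → (0, 1)
B, invoked 2, has no incoming edges; only P0's bump applies → (1, 0)
merge at C (invoked 4): VC(A)=(0, 1), own-thread bump on P1 → (0, 2)
merge at I (invoked 16): VC(B)=(1, 0), own-thread bump on P0 → (2, 0)
merge at D (invoked 6): VC(C)=(0, 2), own-thread bump on P1 → (0, 3)
merge at E (invoked 9): VC(D)=(0, 3), own-thread bump on P1 → (0, 4)
merge at F (invoked 11): VC(E)=(0, 4), own-thread bump on P1 → (0, 5)
merge at G (invoked 13): VC(F)=(0, 5), own-thread bump on P1 → (0, 6)
merge at H (invoked 15): VC(G)=(0, 6), own-thread bump on P1 → (0, 7)
merge at K (invoked 21): VC(H)=(0, 7), own-thread bump on P1 → (0, 8)
merge at J (invoked 18): VC(G)=(0, 6), VC(I)=(2, 0), own-thread bump on P0 → (3, 6)
target: VC(J) = (3, 6)

(3, 6)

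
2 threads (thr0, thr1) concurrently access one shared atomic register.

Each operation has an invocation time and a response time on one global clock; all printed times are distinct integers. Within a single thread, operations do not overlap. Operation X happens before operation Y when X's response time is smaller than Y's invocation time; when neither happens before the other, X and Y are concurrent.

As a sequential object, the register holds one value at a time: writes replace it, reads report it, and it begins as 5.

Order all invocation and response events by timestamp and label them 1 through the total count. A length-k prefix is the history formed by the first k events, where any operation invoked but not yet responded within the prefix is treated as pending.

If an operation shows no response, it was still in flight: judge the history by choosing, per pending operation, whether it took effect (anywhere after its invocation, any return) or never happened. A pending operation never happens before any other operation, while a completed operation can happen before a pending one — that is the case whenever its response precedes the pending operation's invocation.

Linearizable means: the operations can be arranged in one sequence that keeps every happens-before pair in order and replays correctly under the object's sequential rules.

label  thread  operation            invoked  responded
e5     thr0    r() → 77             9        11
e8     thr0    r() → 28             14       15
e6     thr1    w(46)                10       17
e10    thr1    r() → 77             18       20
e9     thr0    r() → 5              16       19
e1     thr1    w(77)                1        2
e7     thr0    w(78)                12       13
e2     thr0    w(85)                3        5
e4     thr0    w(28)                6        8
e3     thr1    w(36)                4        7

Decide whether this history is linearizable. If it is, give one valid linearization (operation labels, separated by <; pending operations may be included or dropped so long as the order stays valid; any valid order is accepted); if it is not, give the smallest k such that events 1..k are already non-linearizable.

through event 10 a valid linearization exists; event 11 (e5 responding at time 11) ends that
no legal order exists: 3 real-time-consistent candidates over 5 completed atomic register operations, all rejected
every completion of the 1 pending operation (e6) was checked; none linearizes
take e1, e2, e3, e4, e5 (pending dropped): step 5 already fails, because e5 r() → 77 cannot occur there
take e1, e2, e4, e3, e5 (pending dropped): step 5 already fails, because e5 r() → 77 cannot occur there

not linearizable — minimal violating prefix: 11 events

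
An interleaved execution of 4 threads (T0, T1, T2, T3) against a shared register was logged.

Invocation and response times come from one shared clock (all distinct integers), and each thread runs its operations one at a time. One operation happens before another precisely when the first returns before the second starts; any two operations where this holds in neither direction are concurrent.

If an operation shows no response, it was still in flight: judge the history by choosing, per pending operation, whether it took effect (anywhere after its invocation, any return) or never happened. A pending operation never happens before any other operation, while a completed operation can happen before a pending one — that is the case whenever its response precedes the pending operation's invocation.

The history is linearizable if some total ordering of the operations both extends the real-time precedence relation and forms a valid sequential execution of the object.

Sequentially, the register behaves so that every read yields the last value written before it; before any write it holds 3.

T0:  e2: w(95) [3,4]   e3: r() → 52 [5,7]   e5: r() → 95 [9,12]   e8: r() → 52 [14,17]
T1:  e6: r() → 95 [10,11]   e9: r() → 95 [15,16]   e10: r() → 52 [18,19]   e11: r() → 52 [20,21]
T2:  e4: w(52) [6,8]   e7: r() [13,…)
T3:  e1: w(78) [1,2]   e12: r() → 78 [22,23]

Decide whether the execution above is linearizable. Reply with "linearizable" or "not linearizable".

through event 10 a valid linearization exists; event 11 (e6 responding at time 11) ends that
every one of the 2 real-time-consistent orders over 5 completed register ops fails the sequential spec
include/drop combinations of the 1 pending operation (e5) were all tried; none helps
e.g. e1, e2, e3, e4, e6 (pending dropped): illegal at step 3, since e3 r() → 52 cannot apply there
e.g. e1, e2, e4, e3, e6 (pending dropped): illegal at step 5, since e6 r() → 95 cannot apply there

not linearizable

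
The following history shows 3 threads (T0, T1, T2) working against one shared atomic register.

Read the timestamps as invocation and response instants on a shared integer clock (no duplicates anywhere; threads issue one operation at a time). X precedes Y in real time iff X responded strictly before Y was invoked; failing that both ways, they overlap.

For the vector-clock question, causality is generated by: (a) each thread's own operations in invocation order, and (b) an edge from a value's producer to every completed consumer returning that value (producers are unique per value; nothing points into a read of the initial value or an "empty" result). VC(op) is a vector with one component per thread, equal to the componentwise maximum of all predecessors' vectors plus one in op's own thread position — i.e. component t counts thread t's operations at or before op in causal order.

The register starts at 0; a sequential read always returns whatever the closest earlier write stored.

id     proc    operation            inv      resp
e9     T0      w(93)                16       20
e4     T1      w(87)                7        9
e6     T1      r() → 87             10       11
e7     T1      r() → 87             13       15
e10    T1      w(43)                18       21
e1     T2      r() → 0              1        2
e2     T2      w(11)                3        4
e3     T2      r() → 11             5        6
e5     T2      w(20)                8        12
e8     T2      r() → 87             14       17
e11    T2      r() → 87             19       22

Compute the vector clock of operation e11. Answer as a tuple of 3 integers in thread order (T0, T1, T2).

invoked at 1, e1 has no predecessors; its own T2 bump gives (0, 0, 1)
invoked at 7, e4 has no predecessors; its own T1 bump gives (0, 1, 0)
invoked at 16, e9 has no predecessors; its own T0 bump gives (1, 0, 0)
from VC(e1)=(0, 0, 1), e2 (invoked 3) maxes components and bumps T2 → (0, 0, 2)
from VC(e4)=(0, 1, 0), e6 (invoked 10) maxes components and bumps T1 → (0, 2, 0)
from VC(e2)=(0, 0, 2), e3 (invoked 5) maxes components and bumps T2 → (0, 0, 3)
from VC(e4)=(0, 1, 0), VC(e6)=(0, 2, 0), e7 (invoked 13) maxes components and bumps T1 → (0, 3, 0)
from VC(e3)=(0, 0, 3), e5 (invoked 8) maxes components and bumps T2 → (0, 0, 4)
from VC(e7)=(0, 3, 0), e10 (invoked 18) maxes components and bumps T1 → (0, 4, 0)
from VC(e4)=(0, 1, 0), VC(e5)=(0, 0, 4), e8 (invoked 14) maxes components and bumps T2 → (0, 1, 5)
from VC(e4)=(0, 1, 0), VC(e8)=(0, 1, 5), e11 (invoked 19) maxes components and bumps T2 → (0, 1, 6)
target: VC(e11) = (0, 1, 6)

(0, 1, 6)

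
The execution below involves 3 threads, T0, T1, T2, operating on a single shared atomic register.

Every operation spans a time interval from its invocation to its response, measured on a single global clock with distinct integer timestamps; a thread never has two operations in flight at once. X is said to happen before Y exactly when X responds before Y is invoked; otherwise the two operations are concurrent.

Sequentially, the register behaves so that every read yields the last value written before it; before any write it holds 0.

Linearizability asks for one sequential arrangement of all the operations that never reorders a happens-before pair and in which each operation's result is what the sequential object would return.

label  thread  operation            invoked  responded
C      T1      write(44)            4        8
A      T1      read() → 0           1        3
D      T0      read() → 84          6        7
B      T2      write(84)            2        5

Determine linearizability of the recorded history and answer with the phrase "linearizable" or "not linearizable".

linearizable

a witness: A, B, D, C
after step 1 (A read() → 0): value 0
after step 2 (B write(84)): value 84
after step 3 (D read() → 84): value 84
after step 4 (C write(44)): value 44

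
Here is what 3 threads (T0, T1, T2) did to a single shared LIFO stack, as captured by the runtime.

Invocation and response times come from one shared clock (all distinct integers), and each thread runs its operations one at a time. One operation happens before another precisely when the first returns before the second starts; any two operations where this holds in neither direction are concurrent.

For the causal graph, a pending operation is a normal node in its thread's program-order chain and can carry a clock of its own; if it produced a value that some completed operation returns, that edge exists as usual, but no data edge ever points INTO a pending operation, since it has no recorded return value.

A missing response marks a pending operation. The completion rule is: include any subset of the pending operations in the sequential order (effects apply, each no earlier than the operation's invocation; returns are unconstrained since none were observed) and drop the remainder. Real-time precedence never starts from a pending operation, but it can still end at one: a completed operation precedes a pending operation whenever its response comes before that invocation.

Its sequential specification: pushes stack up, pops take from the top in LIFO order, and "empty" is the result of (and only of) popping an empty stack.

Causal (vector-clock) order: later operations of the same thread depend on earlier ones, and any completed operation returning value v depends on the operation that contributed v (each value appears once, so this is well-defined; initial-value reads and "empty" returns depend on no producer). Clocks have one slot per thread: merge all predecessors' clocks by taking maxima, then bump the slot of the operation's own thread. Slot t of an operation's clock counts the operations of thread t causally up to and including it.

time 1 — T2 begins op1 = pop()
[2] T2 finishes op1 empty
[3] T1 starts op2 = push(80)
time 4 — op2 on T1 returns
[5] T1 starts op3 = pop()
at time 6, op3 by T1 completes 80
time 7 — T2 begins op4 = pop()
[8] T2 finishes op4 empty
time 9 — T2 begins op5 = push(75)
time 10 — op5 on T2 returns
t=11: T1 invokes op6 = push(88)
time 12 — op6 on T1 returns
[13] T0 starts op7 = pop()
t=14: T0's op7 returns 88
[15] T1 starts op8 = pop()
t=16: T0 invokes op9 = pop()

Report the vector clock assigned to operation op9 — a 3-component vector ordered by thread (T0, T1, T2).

(2, 3, 0)

no predecessors for op1 (invoked 1): T2 increments from zero → (0, 0, 1)
no predecessors for op2 (invoked 3): T1 increments from zero → (0, 1, 0)
op4 (invocation 7): componentwise max over VC(op1)=(0, 0, 1), +1 at T2, giving (0, 0, 2)
op3 (invocation 5): componentwise max over VC(op2)=(0, 1, 0), +1 at T1, giving (0, 2, 0)
op5 (invocation 9): componentwise max over VC(op4)=(0, 0, 2), +1 at T2, giving (0, 0, 3)
op6 (invocation 11): componentwise max over VC(op3)=(0, 2, 0), +1 at T1, giving (0, 3, 0)
op8 (invocation 15): componentwise max over VC(op6)=(0, 3, 0), +1 at T1, giving (0, 4, 0)
op7 (invocation 13): componentwise max over VC(op6)=(0, 3, 0), +1 at T0, giving (1, 3, 0)
op9 (invocation 16): componentwise max over VC(op7)=(1, 3, 0), +1 at T0, giving (2, 3, 0)
target: VC(op9) = (2, 3, 0)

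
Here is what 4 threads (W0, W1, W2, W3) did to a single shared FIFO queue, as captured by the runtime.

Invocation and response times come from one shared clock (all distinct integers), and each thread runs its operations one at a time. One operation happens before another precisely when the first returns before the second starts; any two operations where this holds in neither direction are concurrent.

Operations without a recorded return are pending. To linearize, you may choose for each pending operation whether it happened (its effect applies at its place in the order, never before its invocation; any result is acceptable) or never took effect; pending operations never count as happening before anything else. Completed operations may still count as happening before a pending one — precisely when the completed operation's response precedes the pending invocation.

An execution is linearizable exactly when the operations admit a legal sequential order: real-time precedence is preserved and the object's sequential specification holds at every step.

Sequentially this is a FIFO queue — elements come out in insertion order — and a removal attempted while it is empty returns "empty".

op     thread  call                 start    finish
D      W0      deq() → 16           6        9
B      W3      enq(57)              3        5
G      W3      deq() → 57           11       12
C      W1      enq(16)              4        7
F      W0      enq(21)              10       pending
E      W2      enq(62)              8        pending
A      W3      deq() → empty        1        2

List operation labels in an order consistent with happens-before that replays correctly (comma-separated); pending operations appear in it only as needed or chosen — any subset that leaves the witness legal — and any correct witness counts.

A, C, B, D, E, F, G

after step 1 (A deq() → empty): queue <>
after step 2 (C enq(16)): queue <16>
after step 3 (B enq(57)): queue <16,57>
after step 4 (D deq() → 16): queue <57>
after step 5 (E enq(62) (pending, included)): queue <57,62>
after step 6 (F enq(21) (pending, included)): queue <57,62,21>
after step 7 (G deq() → 57): queue <62,21>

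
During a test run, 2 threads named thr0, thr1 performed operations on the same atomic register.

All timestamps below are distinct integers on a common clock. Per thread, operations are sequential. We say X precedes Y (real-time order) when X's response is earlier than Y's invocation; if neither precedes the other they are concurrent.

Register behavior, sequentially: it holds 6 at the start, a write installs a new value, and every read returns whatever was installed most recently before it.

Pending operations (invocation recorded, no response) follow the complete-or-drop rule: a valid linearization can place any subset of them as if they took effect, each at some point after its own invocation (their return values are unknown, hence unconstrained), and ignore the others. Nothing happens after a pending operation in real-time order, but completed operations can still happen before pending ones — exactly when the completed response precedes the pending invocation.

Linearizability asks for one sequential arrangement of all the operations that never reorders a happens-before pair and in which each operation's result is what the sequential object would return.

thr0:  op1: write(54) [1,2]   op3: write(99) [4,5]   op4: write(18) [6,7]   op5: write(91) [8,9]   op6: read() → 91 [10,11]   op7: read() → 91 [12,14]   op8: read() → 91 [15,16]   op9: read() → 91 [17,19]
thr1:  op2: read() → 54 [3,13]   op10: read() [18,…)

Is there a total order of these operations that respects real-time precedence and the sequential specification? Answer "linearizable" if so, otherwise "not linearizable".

one valid linearization: op1, op2, op3, op4, op5, op6, op7, op8, op9
step 1: op1 write(54) — value 54
step 2: op2 read() → 54 — value 54
step 3: op3 write(99) — value 99
step 4: op4 write(18) — value 18
step 5: op5 write(91) — value 91
step 6: op6 read() → 91 — value 91
step 7: op7 read() → 91 — value 91
step 8: op8 read() → 91 — value 91
step 9: op9 read() → 91 — value 91

linearizable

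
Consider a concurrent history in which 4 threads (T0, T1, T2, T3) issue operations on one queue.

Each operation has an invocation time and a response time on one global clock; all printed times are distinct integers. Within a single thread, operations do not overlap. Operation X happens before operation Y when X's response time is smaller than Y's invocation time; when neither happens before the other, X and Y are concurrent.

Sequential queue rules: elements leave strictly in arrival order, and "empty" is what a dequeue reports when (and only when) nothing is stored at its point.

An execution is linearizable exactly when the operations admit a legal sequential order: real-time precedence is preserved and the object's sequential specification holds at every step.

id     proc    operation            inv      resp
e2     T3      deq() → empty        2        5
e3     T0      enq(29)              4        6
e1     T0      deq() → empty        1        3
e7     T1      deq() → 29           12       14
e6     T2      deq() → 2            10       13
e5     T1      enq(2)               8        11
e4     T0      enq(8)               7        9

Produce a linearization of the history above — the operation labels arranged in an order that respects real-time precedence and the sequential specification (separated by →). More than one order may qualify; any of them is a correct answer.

e1 → e2 → e3 → e5 → e4 → e7 → e6

after step 1 (e1 deq() → empty): queue <>
after step 2 (e2 deq() → empty): queue <>
after step 3 (e3 enq(29)): queue <29>
after step 4 (e5 enq(2)): queue <29,2>
after step 5 (e4 enq(8)): queue <29,2,8>
after step 6 (e7 deq() → 29): queue <2,8>
after step 7 (e6 deq() → 2): queue <8>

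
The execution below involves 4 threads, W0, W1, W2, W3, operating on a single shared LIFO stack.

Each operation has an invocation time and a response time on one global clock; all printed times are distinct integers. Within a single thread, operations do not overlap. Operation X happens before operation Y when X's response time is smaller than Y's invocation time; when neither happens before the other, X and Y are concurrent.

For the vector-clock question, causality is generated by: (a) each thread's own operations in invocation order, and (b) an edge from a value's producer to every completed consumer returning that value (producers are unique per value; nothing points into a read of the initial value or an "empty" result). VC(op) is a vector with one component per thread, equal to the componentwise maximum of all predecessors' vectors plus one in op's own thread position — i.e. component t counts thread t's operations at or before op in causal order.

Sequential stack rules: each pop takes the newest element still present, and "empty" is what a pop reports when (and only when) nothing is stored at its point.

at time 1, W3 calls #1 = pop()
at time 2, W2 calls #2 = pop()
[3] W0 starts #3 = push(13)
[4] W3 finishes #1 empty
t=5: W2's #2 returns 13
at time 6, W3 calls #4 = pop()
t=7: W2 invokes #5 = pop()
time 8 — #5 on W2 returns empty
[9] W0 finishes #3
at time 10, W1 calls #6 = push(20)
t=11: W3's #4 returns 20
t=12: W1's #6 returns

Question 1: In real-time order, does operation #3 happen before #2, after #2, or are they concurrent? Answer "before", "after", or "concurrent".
Answer: concurrent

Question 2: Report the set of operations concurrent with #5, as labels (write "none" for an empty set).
Answer: #3, #4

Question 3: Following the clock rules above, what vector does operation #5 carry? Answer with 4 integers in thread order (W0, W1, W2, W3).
Answer: (1, 0, 2, 0)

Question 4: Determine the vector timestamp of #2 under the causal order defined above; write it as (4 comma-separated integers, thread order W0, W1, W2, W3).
Answer: (1, 0, 1, 0)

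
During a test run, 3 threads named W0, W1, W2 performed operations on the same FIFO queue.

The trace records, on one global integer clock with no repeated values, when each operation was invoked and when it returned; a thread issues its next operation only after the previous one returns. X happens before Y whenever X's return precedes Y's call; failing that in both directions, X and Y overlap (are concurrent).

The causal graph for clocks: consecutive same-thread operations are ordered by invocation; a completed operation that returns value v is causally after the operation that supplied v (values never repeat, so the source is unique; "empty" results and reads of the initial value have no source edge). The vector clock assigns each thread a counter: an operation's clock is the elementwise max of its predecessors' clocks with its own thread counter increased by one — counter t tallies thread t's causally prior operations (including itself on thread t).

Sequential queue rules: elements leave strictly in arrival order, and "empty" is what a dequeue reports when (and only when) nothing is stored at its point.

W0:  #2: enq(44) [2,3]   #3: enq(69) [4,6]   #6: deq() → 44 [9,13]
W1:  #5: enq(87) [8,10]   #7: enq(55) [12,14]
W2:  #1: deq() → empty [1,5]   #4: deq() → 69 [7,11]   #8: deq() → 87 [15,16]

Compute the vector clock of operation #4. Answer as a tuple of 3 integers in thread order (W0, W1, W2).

(2, 0, 2)

invoked at 1, #1 has no predecessors; its own W2 bump gives (0, 0, 1)
invoked at 8, #5 has no predecessors; its own W1 bump gives (0, 1, 0)
invoked at 2, #2 has no predecessors; its own W0 bump gives (1, 0, 0)
#7, invoked 12, takes VC(#5)=(0, 1, 0) under max, adds 1 for W1 → (0, 2, 0)
#3, invoked 4, takes VC(#2)=(1, 0, 0) under max, adds 1 for W0 → (2, 0, 0)
#6, invoked 9, takes VC(#2)=(1, 0, 0), VC(#3)=(2, 0, 0) under max, adds 1 for W0 → (3, 0, 0)
#4, invoked 7, takes VC(#1)=(0, 0, 1), VC(#3)=(2, 0, 0) under max, adds 1 for W2 → (2, 0, 2)
#8, invoked 15, takes VC(#4)=(2, 0, 2), VC(#5)=(0, 1, 0) under max, adds 1 for W2 → (2, 1, 3)
target: VC(#4) = (2, 0, 2)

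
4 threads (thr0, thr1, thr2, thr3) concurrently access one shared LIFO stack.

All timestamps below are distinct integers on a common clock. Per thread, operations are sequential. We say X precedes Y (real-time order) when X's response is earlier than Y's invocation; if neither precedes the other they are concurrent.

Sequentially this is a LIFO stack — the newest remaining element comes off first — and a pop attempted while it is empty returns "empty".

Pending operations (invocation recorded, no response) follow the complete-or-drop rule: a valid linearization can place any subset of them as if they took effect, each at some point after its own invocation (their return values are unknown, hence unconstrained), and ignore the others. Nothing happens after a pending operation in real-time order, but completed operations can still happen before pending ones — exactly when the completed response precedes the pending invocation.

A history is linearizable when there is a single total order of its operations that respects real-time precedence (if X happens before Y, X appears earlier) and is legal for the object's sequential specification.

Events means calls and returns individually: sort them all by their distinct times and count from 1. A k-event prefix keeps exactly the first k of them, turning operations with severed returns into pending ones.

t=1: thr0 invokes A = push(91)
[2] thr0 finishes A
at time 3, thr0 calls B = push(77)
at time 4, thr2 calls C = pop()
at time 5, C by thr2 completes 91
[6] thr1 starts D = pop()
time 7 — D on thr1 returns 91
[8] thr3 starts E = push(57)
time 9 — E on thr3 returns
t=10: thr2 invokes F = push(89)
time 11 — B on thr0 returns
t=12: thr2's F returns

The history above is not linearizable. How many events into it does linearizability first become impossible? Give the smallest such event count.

events 1..6 are linearizable; a witness order is A, C:
1. A push(91), leaving stack <91>
2. C pop() → 91, leaving stack <>
include event 7 — D responding at 7 — and every candidate order breaks
no completion choice of the 1 pending operation (B) rescues it — every subset was tried
for example A, C, D (pending dropped) fails at step 3: D pop() → 91 is not legal there

7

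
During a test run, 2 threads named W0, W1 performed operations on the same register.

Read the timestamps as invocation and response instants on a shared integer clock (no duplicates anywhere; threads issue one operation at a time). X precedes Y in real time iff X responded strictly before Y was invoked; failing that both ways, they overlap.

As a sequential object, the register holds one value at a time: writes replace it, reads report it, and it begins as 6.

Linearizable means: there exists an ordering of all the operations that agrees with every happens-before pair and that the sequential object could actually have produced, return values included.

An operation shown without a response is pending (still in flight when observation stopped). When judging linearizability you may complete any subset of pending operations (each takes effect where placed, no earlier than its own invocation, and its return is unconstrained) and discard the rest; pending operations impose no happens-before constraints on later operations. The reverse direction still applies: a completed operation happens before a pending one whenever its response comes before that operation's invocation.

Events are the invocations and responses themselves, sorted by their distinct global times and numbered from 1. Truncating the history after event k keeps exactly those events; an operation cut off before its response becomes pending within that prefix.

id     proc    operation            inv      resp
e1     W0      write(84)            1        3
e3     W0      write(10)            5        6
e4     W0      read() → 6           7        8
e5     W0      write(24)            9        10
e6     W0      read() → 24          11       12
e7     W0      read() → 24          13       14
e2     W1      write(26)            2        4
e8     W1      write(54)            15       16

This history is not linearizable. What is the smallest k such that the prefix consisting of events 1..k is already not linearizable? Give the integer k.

one valid order for events 1..7 is e1, e2, e3:
step 1: e1 write(84) — value 84
step 2: e2 write(26) — value 26
step 3: e3 write(10) — value 10
include event 8 — e4 responding at 8 — and every candidate order breaks
take e1, e2, e3, e4: step 4 already fails, because e4 read() → 6 cannot occur there
take e2, e1, e3, e4: step 4 already fails, because e4 read() → 6 cannot occur there

8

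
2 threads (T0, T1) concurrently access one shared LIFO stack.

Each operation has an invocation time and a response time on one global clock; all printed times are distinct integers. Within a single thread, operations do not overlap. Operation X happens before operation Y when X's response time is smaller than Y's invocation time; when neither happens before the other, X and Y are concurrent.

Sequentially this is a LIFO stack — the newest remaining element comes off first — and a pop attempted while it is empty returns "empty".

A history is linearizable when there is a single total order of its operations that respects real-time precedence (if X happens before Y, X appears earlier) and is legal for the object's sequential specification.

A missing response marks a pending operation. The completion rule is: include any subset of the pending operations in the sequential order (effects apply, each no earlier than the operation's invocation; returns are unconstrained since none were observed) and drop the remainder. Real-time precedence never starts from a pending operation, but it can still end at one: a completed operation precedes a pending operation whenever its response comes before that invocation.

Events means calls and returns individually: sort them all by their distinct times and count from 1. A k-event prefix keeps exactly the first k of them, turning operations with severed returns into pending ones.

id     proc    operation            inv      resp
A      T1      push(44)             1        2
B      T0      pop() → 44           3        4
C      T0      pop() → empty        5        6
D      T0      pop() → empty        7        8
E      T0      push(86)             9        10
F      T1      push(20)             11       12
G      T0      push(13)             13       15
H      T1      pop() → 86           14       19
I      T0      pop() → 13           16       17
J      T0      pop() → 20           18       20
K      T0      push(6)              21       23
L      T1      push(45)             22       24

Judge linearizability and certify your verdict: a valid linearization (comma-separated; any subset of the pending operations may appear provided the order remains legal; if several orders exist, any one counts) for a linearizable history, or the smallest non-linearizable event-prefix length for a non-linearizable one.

1. A push(44), leaving stack <44>
2. B pop() → 44, leaving stack <>
3. C pop() → empty, leaving stack <>
4. D pop() → empty, leaving stack <>
5. E push(86), leaving stack <86>
6. F push(20), leaving stack <86,20>
7. G push(13), leaving stack <86,20,13>
8. I pop() → 13, leaving stack <86,20>
9. J pop() → 20, leaving stack <86>
10. H pop() → 86, leaving stack <>
11. K push(6), leaving stack <6>
12. L push(45), leaving stack <6,45>

linearizable — witness: A, B, C, D, E, F, G, I, J, H, K, L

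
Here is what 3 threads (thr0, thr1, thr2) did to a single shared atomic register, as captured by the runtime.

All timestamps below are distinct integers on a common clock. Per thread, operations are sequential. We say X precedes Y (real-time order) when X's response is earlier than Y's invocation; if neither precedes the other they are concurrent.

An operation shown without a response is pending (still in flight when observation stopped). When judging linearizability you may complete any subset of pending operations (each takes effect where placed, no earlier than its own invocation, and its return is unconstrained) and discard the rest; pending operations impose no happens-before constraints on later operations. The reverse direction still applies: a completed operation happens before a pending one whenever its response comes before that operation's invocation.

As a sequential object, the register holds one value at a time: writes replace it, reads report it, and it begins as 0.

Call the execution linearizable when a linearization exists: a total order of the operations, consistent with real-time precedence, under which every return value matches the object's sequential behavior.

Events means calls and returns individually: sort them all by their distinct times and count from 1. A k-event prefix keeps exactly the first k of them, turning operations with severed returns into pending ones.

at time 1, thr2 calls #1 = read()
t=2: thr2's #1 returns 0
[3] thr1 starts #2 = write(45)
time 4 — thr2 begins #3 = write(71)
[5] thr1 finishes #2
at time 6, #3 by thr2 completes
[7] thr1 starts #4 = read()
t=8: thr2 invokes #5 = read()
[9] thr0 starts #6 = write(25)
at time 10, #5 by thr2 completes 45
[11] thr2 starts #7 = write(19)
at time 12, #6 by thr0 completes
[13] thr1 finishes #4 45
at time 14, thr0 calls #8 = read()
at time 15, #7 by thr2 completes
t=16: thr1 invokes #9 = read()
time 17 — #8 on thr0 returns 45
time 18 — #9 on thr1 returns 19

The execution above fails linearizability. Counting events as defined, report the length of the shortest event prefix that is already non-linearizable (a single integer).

17

events 1..16 are linearizable; a witness order is #1, #3, #2, #4, #5, #6, #7:
1. #1 read() → 0, leaving value 0
2. #3 write(71), leaving value 71
3. #2 write(45), leaving value 45
4. #4 read() → 45, leaving value 45
5. #5 read() → 45, leaving value 45
6. #6 write(25), leaving value 25
7. #7 write(19), leaving value 19
adding event 17 (#8 responds at 17) leaves no legal real-time order
every completion of the 1 pending operation (#9) was checked; none linearizes
for example #1, #2, #3, #4, #5, #6, #7, #8 (pending dropped) fails at step 4: #4 read() → 45 is not legal there
for example #1, #2, #3, #4, #5, #6, #8, #7 (pending dropped) fails at step 4: #4 read() → 45 is not legal there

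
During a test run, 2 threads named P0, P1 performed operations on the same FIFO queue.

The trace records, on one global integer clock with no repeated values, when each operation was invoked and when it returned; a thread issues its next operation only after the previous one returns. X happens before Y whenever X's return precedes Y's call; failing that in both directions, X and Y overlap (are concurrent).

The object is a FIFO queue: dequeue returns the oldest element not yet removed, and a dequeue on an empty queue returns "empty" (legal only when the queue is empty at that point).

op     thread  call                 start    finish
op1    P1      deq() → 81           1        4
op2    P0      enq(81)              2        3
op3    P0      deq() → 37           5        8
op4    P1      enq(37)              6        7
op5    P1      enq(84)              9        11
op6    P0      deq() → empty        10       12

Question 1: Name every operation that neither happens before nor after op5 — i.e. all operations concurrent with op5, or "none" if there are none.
Answer: op6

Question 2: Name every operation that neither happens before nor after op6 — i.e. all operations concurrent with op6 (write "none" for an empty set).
Answer: op5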